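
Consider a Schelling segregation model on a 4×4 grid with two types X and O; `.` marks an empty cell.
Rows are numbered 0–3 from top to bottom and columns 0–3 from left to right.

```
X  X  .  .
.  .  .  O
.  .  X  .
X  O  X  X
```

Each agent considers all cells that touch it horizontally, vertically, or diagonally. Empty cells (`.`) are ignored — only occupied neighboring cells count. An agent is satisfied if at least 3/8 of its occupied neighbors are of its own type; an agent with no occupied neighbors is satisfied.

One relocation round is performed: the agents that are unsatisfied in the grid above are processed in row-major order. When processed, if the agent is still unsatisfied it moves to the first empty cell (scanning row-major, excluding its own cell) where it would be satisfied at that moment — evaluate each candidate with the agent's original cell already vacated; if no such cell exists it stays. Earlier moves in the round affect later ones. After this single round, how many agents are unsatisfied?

Initially unsatisfied (in order): (1,3), (3,0), (3,1).
  (1,3) → (0,3).
  (3,0) → (0,2).
  (3,1) → (2,0).
Resulting grid:
X X X O
. . . .
O . X .
. . X X
Unsatisfied now: (0,3).

1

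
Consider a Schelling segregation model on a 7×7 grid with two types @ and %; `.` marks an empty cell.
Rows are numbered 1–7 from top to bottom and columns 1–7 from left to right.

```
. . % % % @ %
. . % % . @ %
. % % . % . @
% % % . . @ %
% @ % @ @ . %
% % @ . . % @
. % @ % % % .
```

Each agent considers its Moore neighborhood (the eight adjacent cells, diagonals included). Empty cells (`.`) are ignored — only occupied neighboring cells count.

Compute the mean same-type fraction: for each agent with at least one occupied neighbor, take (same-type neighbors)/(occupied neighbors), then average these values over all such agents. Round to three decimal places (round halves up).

(1,3)% 3/3
(1,4)% 4/4
(1,5)% 2/4
(1,6)@ 1/4
(1,7)% 1/3
(2,3)% 5/5
(2,4)% 6/6
(2,6)@ 2/6
(2,7)% 1/4
(3,2)% 5/5
(3,3)% 5/5
(3,5)% 1/3
(3,7)@ 2/4
(4,1)% 3/4
(4,2)% 6/7
(4,3)% 4/6
(4,6)@ 2/5
(4,7)% 1/3
(5,1)% 4/5
(5,2)@ 1/8
(5,3)% 3/6
(5,4)@ 2/4
(5,5)@ 2/3
(5,7)% 2/4
(6,1)% 3/4
(6,2)% 4/7
(6,3)@ 3/7
(6,6)% 3/5
(6,7)@ 0/3
(7,2)% 2/4
(7,3)@ 1/4
(7,4)% 1/3
(7,5)% 3/3
(7,6)% 2/3
Sum over 34 agents: 3/3 + 4/4 + 2/4 + 1/4 + 1/3 + 5/5 + 6/6 + 2/6 + 1/4 + 5/5 + 5/5 + 1/3 + 2/4 + 3/4 + 6/7 + 4/6 + 2/5 + 1/3 + 4/5 + 1/8 + 3/6 + 2/4 + 2/3 + 2/4 + 3/4 + 4/7 + 3/7 + 3/5 + 0/3 + 2/4 + 1/4 + 1/3 + 3/3 + 2/3 = 16547/840; mean = 16547/840 ÷ 34 = 16547/28560 = 0.579376… → 0.579.

0.579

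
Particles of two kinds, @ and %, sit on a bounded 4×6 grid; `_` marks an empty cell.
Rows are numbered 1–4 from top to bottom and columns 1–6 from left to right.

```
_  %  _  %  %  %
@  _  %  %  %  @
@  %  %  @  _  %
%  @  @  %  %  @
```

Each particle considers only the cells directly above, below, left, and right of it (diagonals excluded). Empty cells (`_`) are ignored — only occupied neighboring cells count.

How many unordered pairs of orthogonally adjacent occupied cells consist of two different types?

14

Scan each occupied cell's neighbors to the right and below so each pair is counted once.
From row 1: 1 unlike of 5 pairs (running 1/5).
From row 2: 3 unlike of 7 pairs (running 4/12).
From row 3: 7 unlike of 8 pairs (running 11/20).
From row 4: 3 unlike of 5 pairs (running 14/25).
Total adjacent occupied pairs: 25; unlike-type pairs: 14.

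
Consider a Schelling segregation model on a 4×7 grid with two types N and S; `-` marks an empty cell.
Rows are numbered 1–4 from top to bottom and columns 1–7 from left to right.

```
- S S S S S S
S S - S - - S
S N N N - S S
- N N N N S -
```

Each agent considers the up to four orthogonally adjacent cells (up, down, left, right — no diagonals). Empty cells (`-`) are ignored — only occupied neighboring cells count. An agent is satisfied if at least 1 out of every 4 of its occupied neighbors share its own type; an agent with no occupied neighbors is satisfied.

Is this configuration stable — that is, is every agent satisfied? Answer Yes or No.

Row 1: (1,2)S 2/2 satisfied · (1,3)S 2/2 satisfied · (1,4)S 3/3 satisfied · (1,5)S 2/2 satisfied · (1,6)S 2/2 satisfied · (1,7)S 2/2 satisfied
Row 2: (2,1)S 2/2 satisfied · (2,2)S 2/3 satisfied · (2,4)S 1/2 satisfied · (2,7)S 2/2 satisfied
Row 3: (3,1)S 1/2 satisfied · (3,2)N 2/4 satisfied · (3,3)N 3/3 satisfied · (3,4)N 2/3 satisfied · (3,6)S 2/2 satisfied · (3,7)S 2/2 satisfied
Row 4: (4,2)N 2/2 satisfied · (4,3)N 3/3 satisfied · (4,4)N 3/3 satisfied · (4,5)N 1/2 satisfied · (4,6)S 1/2 satisfied
All meet the threshold, so the configuration is stable.

Yes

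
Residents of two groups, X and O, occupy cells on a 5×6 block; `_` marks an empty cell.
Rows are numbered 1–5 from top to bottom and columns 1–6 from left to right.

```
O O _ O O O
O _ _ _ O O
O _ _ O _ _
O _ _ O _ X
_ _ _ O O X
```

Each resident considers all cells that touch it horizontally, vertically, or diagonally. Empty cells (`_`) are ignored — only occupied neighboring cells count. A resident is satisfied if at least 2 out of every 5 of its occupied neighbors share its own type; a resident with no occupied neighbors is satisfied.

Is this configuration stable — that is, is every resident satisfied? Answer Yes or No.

Yes

Row 1: (1,1)O 2/2 ✓ · (1,2)O 2/2 ✓ · (1,4)O 2/2 ✓ · (1,5)O 4/4 ✓ · (1,6)O 3/3 ✓
Row 2: (2,1)O 3/3 ✓ · (2,5)O 5/5 ✓ · (2,6)O 3/3 ✓
Row 3: (3,1)O 2/2 ✓ · (3,4)O 2/2 ✓
Row 4: (4,1)O 1/1 ✓ · (4,4)O 3/3 ✓ · (4,6)X 1/2 ✓
Row 5: (5,4)O 2/2 ✓ · (5,5)O 2/4 ✓ · (5,6)X 1/2 ✓
All meet the threshold, so the configuration is stable.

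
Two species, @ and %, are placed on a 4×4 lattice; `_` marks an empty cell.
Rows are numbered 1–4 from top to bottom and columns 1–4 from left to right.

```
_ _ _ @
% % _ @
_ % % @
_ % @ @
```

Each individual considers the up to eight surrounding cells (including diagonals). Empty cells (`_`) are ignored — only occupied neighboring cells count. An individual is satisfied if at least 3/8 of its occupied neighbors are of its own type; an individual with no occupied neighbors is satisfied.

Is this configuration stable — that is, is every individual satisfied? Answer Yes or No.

(1,4)@ 1/1 satisfied
(2,1)% 2/2 satisfied
(2,2)% 3/3 satisfied
(2,4)@ 2/3 satisfied
(3,2)% 4/5 satisfied
(3,3)% 3/7 satisfied
(3,4)@ 3/4 satisfied
(4,2)% 2/3 satisfied
(4,3)@ 2/5 satisfied
(4,4)@ 2/3 satisfied
All meet the threshold, so the configuration is stable.

Yes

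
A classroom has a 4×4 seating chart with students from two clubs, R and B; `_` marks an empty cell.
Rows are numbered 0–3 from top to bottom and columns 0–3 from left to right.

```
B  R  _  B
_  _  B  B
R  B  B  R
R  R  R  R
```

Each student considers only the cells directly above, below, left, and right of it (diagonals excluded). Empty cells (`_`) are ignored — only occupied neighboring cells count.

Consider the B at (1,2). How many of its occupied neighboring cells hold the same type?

Occupied neighbors of (1,2): (2,2)=B, (1,3)=B.
Same type (B): 2 of 2.

2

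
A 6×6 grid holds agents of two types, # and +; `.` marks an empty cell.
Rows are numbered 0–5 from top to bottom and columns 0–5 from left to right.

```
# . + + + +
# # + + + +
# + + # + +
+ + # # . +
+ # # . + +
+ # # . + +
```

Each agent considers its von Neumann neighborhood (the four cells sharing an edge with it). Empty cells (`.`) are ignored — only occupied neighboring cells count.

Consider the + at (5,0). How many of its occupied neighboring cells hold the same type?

1

Occupied neighbors of (5,0): (4,0)=+, (5,1)=#.
Same type (+): 1 of 2.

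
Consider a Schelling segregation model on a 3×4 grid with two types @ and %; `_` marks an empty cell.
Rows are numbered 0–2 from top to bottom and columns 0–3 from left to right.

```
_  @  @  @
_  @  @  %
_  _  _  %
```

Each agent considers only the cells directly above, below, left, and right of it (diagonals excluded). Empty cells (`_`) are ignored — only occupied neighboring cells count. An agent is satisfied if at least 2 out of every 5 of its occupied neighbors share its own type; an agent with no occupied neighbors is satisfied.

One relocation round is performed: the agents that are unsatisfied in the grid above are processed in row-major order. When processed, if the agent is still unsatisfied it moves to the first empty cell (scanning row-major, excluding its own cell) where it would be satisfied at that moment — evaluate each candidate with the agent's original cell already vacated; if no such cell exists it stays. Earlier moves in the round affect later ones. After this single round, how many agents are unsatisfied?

0

Initially unsatisfied (in order): (1,3).
  (1,3) → (2,0).
Resulting grid:
_ @ @ @
_ @ @ _
% _ _ %
All satisfied now.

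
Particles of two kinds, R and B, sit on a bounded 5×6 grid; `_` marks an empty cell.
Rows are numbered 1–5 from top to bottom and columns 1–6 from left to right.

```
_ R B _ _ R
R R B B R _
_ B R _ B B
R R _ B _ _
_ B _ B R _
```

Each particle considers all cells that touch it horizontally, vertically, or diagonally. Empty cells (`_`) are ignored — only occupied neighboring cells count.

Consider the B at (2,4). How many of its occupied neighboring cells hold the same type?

3

Occupied neighbors of (2,4): (1,3)=B, (2,3)=B, (2,5)=R, (3,3)=R, (3,5)=B.
Same type (B): 3 of 5.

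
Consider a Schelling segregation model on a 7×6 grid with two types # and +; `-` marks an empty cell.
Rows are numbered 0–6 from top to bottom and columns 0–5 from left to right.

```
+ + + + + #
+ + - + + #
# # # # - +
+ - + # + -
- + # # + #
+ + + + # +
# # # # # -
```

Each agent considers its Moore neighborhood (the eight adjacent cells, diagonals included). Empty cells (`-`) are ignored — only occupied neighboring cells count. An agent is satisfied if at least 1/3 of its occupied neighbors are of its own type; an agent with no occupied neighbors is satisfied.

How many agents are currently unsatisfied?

7

(0,0)+ 3/3 ✓
(0,1)+ 4/4 ✓
(0,2)+ 4/4 ✓
(0,3)+ 4/4 ✓
(0,4)+ 3/5 ✓
(0,5)# 1/3 ✓
(1,0)+ 3/5 ✓
(1,1)+ 4/7 ✓
(1,3)+ 4/6 ✓
(1,4)+ 4/7 ✓
(1,5)# 1/4 ✗
(2,0)# 1/4 ✗
(2,1)# 2/6 ✓
(2,2)# 3/6 ✓
(2,3)# 2/6 ✓
(2,5)+ 2/3 ✓
(3,0)+ 1/3 ✓
(3,2)+ 1/7 ✗
(3,3)# 4/7 ✓
(3,4)+ 2/6 ✓
(4,1)+ 5/6 ✓
(4,2)# 2/7 ✗
(4,3)# 3/8 ✓
(4,4)+ 3/7 ✓
(4,5)# 1/4 ✗
(5,0)+ 2/4 ✓
(5,1)+ 3/7 ✓
(5,2)+ 3/8 ✓
(5,3)+ 2/8 ✗
(5,4)# 4/7 ✓
(5,5)+ 1/4 ✗
(6,0)# 1/3 ✓
(6,1)# 2/5 ✓
(6,2)# 2/5 ✓
(6,3)# 3/5 ✓
(6,4)# 2/4 ✓
Unsatisfied: (1,5), (2,0), (3,2), (4,2), (4,5), (5,3), (5,5) — 7 in total.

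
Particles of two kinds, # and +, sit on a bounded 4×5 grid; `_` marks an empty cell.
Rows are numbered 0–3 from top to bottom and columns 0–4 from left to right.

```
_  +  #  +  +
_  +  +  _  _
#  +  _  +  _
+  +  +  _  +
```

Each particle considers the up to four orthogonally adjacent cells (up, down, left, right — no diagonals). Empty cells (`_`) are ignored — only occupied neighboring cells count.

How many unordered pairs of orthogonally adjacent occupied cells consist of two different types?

5

Scan each occupied cell's neighbors to the right and below so each pair is counted once.
From row 0: 3 unlike of 5 pairs (running 3/5).
From row 1: 0 unlike of 2 pairs (running 3/7).
From row 2: 2 unlike of 3 pairs (running 5/10).
From row 3: 0 unlike of 2 pairs (running 5/12).
Total adjacent occupied pairs: 12; unlike-type pairs: 5.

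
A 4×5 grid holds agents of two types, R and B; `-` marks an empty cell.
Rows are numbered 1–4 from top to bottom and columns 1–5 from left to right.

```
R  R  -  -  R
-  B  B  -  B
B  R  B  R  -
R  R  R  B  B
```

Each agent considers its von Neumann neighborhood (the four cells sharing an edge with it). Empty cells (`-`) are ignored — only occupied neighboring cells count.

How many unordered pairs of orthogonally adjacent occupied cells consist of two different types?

10

Scan each occupied cell's neighbors to the right and below so each pair is counted once.
Row 1: R(1,1)–R(1,2)= R(1,2)–B(2,2)≠ R(1,5)–B(2,5)≠  → 2/3 unlike.
Row 2: B(2,2)–B(2,3)= B(2,2)–R(3,2)≠ B(2,3)–B(3,3)=  → 1/3 unlike.
Row 3: B(3,1)–R(3,2)≠ B(3,1)–R(4,1)≠ R(3,2)–B(3,3)≠ R(3,2)–R(4,2)= B(3,3)–R(3,4)≠ B(3,3)–R(4,3)≠ R(3,4)–B(4,4)≠  → 6/7 unlike.
Row 4: R(4,1)–R(4,2)= R(4,2)–R(4,3)= R(4,3)–B(4,4)≠ B(4,4)–B(4,5)=  → 1/4 unlike.
Total adjacent occupied pairs: 17; unlike-type pairs: 10.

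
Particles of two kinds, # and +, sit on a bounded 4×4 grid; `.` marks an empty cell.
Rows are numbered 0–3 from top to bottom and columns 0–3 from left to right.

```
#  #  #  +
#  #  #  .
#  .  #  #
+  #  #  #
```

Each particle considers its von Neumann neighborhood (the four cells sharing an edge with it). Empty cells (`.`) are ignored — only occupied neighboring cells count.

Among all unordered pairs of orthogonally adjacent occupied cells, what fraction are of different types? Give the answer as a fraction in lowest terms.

3/17

Scan each occupied cell's neighbors to the right and below so each pair is counted once.
Row 0: #(0,0)–#(0,1)= #(0,0)–#(1,0)= #(0,1)–#(0,2)= #(0,1)–#(1,1)= #(0,2)–+(0,3)≠ #(0,2)–#(1,2)=  → 1/6 unlike.
Row 1: #(1,0)–#(1,1)= #(1,0)–#(2,0)= #(1,1)–#(1,2)= #(1,2)–#(2,2)=  → 0/4 unlike.
Row 2: #(2,0)–+(3,0)≠ #(2,2)–#(2,3)= #(2,2)–#(3,2)= #(2,3)–#(3,3)=  → 1/4 unlike.
Row 3: +(3,0)–#(3,1)≠ #(3,1)–#(3,2)= #(3,2)–#(3,3)=  → 1/3 unlike.
Total adjacent occupied pairs: 17; unlike-type pairs: 3.
3/17 is already in lowest terms.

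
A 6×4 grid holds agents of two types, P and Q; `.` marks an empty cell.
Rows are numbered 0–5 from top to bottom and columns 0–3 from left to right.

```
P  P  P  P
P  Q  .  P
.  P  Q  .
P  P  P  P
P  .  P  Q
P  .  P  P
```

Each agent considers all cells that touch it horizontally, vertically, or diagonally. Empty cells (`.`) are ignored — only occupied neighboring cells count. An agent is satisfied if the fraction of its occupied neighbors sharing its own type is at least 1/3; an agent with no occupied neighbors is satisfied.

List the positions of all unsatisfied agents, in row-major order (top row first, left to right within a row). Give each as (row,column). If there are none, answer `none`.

(0,0)P 2/3 satisfied
(0,1)P 3/4 satisfied
(0,2)P 3/4 satisfied
(0,3)P 2/2 satisfied
(1,0)P 3/4 satisfied
(1,1)Q 1/6 not
(1,3)P 2/3 satisfied
(2,1)P 4/6 satisfied
(2,2)Q 1/6 not
(3,0)P 3/3 satisfied
(3,1)P 5/6 satisfied
(3,2)P 4/6 satisfied
(3,3)P 2/4 satisfied
(4,0)P 3/3 satisfied
(4,2)P 5/6 satisfied
(4,3)Q 0/5 not
(5,0)P 1/1 satisfied
(5,2)P 2/3 satisfied
(5,3)P 2/3 satisfied

(1,1), (2,2), (4,3)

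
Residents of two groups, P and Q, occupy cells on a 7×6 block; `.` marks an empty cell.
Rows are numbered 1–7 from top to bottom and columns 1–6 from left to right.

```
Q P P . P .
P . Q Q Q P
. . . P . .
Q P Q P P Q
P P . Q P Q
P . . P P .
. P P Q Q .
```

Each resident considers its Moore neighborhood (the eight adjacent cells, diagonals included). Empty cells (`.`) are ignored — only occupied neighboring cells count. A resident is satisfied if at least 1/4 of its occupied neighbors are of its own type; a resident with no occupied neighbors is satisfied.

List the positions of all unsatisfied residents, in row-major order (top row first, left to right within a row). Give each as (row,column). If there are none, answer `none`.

(1,1)Q 0/2 not
(1,2)P 2/4 satisfied
(1,3)P 1/3 satisfied
(1,5)P 1/3 satisfied
(2,1)P 1/2 satisfied
(2,3)Q 1/4 satisfied
(2,4)Q 2/5 satisfied
(2,5)Q 1/4 satisfied
(2,6)P 1/2 satisfied
(3,4)P 2/6 satisfied
(4,1)Q 0/3 not
(4,2)P 2/4 satisfied
(4,3)Q 1/5 not
(4,4)P 3/5 satisfied
(4,5)P 3/6 satisfied
(4,6)Q 1/3 satisfied
(5,1)P 3/4 satisfied
(5,2)P 3/5 satisfied
(5,4)Q 1/6 not
(5,5)P 4/7 satisfied
(5,6)Q 1/4 satisfied
(6,1)P 3/3 satisfied
(6,4)P 3/6 satisfied
(6,5)P 2/6 satisfied
(7,2)P 2/2 satisfied
(7,3)P 2/3 satisfied
(7,4)Q 1/4 satisfied
(7,5)Q 1/3 satisfied

(1,1), (4,1), (4,3), (5,4)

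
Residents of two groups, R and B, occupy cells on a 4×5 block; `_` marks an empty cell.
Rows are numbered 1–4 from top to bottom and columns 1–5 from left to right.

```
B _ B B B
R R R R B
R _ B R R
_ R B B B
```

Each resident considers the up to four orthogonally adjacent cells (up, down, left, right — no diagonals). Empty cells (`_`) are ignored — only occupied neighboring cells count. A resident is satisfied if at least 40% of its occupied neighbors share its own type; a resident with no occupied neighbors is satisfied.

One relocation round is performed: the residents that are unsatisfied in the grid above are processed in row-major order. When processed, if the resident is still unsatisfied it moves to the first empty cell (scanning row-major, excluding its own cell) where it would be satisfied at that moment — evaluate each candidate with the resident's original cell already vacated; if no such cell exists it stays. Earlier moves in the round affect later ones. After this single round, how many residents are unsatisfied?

1

Initially unsatisfied (in order): (1,1), (2,5), (3,3), (3,5), (4,2).
  (1,1) → (1,2).
  (2,5) → (1,1).
  (3,3): no empty cell satisfies it; stays.
  (3,5): now satisfied by earlier moves; stays.
  (4,2) → (2,5).
Resulting grid:
B B B B B
R R R R R
R _ B R R
_ _ B B B
Unsatisfied now: (3,3).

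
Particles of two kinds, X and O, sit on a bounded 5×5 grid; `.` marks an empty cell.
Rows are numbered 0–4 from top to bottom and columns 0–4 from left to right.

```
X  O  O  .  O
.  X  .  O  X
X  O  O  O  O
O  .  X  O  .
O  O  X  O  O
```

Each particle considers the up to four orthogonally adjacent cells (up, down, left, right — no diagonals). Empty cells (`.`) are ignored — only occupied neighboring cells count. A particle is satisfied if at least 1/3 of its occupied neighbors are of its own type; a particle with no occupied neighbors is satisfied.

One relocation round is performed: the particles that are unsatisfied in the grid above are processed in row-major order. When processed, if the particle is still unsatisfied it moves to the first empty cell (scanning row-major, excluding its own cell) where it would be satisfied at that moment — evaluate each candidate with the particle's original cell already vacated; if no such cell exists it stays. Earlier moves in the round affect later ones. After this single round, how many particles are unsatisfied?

0

Initially unsatisfied (in order): (0,0), (0,4), (1,1), (1,4), (2,0).
  (0,0) → (1,0).
  (0,4) → (0,0).
  (1,1): now satisfied by earlier moves; stays.
  (1,4) → (0,4).
  (2,0): now satisfied by earlier moves; stays.
Resulting grid:
O O O . X
X X . O .
X O O O O
O . X O .
O O X O O
All satisfied now.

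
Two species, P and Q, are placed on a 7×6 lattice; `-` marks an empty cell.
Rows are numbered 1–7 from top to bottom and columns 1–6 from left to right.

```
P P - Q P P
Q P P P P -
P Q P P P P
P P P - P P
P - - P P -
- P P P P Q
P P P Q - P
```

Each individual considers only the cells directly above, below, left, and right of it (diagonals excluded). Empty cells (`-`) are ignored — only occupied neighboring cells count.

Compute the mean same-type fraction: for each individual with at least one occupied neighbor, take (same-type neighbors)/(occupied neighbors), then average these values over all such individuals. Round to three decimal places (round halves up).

0.713

Row 1: (1,1)P 1/2 · (1,2)P 2/2 · (1,4)Q 0/2 · (1,5)P 2/3 · (1,6)P 1/1
Row 2: (2,1)Q 0/3 · (2,2)P 2/4 · (2,3)P 3/3 · (2,4)P 3/4 · (2,5)P 3/3
Row 3: (3,1)P 1/3 · (3,2)Q 0/4 · (3,3)P 3/4 · (3,4)P 3/3 · (3,5)P 4/4 · (3,6)P 2/2
Row 4: (4,1)P 3/3 · (4,2)P 2/3 · (4,3)P 2/2 · (4,5)P 3/3 · (4,6)P 2/2
Row 5: (5,1)P 1/1 · (5,4)P 2/2 · (5,5)P 3/3
Row 6: (6,2)P 2/2 · (6,3)P 3/3 · (6,4)P 3/4 · (6,5)P 2/3 · (6,6)Q 0/2
Row 7: (7,1)P 1/1 · (7,2)P 3/3 · (7,3)P 2/3 · (7,4)Q 0/2 · (7,6)P 0/1
Sum over 34 individuals: 1/2 + 2/2 + 0/2 + 2/3 + 1/1 + 0/3 + 2/4 + 3/3 + 3/4 + 3/3 + 1/3 + 0/4 + 3/4 + 3/3 + 4/4 + 2/2 + 3/3 + 2/3 + 2/2 + 3/3 + 2/2 + 1/1 + 2/2 + 3/3 + 2/2 + 3/3 + 3/4 + 2/3 + 0/2 + 1/1 + 3/3 + 2/3 + 0/2 + 0/1 = 97/4; mean = 97/4 ÷ 34 = 97/136 = 0.713235… → 0.713.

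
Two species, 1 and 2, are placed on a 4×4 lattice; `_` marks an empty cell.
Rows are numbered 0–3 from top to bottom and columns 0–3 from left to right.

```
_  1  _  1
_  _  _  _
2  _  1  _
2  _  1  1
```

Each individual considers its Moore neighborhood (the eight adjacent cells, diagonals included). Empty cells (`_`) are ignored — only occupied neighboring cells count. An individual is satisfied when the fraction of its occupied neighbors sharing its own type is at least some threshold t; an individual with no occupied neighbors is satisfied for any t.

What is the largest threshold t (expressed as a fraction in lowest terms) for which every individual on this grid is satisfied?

(0,1)1 — no occupied neighbors
(0,3)1 — no occupied neighbors
(2,0)2 1/1
(2,2)1 2/2
(3,0)2 1/1
(3,2)1 2/2
(3,3)1 2/2
The smallest same-type fraction is 1/1 at (2,0), which reduces to 1/1. Any threshold above that leaves this individual unsatisfied.

1/1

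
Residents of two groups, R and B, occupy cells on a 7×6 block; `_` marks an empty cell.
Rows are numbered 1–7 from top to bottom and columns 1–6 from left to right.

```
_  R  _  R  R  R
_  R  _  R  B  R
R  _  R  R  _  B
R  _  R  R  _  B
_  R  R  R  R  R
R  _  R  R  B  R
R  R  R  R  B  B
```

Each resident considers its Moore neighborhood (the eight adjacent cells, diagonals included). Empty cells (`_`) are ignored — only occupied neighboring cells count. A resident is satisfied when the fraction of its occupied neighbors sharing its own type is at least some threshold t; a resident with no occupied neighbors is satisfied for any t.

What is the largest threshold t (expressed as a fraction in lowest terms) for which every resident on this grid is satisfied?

(1,2)R 1/1
(1,4)R 2/3
(1,5)R 4/5
(1,6)R 2/3
(2,2)R 3/3
(2,4)R 4/5
(2,5)B 1/7
(2,6)R 2/4
(3,1)R 2/2
(3,3)R 5/5
(3,4)R 4/5
(3,6)B 2/3
(4,1)R 2/2
(4,3)R 6/6
(4,4)R 6/6
(4,6)B 1/3
(5,2)R 5/5
(5,3)R 6/6
(5,4)R 6/7
(5,5)R 5/7
(5,6)R 2/4
(6,1)R 3/3
(6,3)R 7/7
(6,4)R 6/8
(6,5)B 2/8
(6,6)R 2/5
(7,1)R 2/2
(7,2)R 4/4
(7,3)R 4/4
(7,4)R 3/5
(7,5)B 2/5
(7,6)B 2/3
The smallest same-type fraction is 1/7 at (2,5), which reduces to 1/7. Any threshold above that leaves this resident unsatisfied.

1/7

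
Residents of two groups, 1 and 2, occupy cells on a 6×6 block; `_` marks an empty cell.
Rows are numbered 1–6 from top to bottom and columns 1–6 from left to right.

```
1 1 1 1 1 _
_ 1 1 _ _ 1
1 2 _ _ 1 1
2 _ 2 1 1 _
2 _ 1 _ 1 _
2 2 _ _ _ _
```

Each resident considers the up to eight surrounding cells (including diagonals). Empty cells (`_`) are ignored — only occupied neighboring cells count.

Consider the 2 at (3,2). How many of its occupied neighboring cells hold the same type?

Occupied neighbors of (3,2): (2,2)=1, (2,3)=1, (3,1)=1, (4,1)=2, (4,3)=2.
Same type (2): 2 of 5.

2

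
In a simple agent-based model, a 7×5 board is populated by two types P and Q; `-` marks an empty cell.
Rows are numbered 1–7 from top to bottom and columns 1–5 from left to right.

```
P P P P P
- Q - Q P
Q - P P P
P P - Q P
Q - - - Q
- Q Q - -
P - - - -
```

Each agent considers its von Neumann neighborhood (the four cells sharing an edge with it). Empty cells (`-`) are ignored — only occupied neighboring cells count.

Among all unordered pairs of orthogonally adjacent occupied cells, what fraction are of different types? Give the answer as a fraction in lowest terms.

9/20

Scan each occupied cell's neighbors to the right and below so each pair is counted once.
From row 1: 2 unlike of 7 pairs (running 2/7).
From row 2: 2 unlike of 3 pairs (running 4/10).
From row 3: 2 unlike of 5 pairs (running 6/15).
From row 4: 3 unlike of 4 pairs (running 9/19).
From row 6: 0 unlike of 1 pairs (running 9/20).
Total adjacent occupied pairs: 20; unlike-type pairs: 9.
9/20 is already in lowest terms.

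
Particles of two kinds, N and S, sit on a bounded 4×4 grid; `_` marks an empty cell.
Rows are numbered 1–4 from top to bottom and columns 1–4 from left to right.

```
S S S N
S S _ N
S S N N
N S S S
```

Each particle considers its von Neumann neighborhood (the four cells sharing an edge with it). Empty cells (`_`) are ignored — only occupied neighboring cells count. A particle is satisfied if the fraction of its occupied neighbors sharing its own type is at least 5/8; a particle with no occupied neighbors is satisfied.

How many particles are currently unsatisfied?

(1,1)S 2/2 satisfied
(1,2)S 3/3 satisfied
(1,3)S 1/2 not
(1,4)N 1/2 not
(2,1)S 3/3 satisfied
(2,2)S 3/3 satisfied
(2,4)N 2/2 satisfied
(3,1)S 2/3 satisfied
(3,2)S 3/4 satisfied
(3,3)N 1/3 not
(3,4)N 2/3 satisfied
(4,1)N 0/2 not
(4,2)S 2/3 satisfied
(4,3)S 2/3 satisfied
(4,4)S 1/2 not
Unsatisfied: (1,3), (1,4), (3,3), (4,1), (4,4) — 5 in total.

5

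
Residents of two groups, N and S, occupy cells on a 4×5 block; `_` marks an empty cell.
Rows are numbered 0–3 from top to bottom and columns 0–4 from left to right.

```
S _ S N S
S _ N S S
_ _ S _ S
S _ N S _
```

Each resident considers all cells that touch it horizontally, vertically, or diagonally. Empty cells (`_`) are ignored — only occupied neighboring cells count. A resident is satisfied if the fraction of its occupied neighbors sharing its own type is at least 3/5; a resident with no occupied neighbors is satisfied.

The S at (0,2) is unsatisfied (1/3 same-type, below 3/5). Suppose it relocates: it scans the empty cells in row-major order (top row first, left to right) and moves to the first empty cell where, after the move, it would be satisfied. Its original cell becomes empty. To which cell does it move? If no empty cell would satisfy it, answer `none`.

(0,1)

Vacating (0,2). Empty cells in order:
  (0,1): 2/3 same-type → satisfied — stop here.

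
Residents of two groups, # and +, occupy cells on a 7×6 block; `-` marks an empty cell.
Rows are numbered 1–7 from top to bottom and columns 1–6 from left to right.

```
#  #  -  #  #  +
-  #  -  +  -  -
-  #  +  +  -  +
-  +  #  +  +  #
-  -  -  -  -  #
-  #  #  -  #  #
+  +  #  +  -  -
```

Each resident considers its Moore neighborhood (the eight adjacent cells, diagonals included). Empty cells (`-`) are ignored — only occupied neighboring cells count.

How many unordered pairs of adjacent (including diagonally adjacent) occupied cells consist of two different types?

Scan each occupied cell's neighbors to the right and below (and the two forward diagonals) so each pair is counted once.
Row 1: #(1,1)–#(1,2)= #(1,1)–#(2,2)= #(1,2)–#(2,2)= #(1,4)–#(1,5)= #(1,4)–+(2,4)≠ #(1,5)–+(1,6)≠ #(1,5)–+(2,4)≠  → 3/7 unlike.
Row 2: #(2,2)–#(3,2)= #(2,2)–+(3,3)≠ +(2,4)–+(3,4)= +(2,4)–+(3,3)=  → 1/4 unlike.
Row 3: #(3,2)–+(3,3)≠ #(3,2)–+(4,2)≠ #(3,2)–#(4,3)= +(3,3)–+(3,4)= +(3,3)–#(4,3)≠ +(3,3)–+(4,4)= +(3,3)–+(4,2)= +(3,4)–+(4,4)= +(3,4)–+(4,5)= +(3,4)–#(4,3)≠ +(3,6)–#(4,6)≠ +(3,6)–+(4,5)=  → 5/12 unlike.
Row 4: +(4,2)–#(4,3)≠ #(4,3)–+(4,4)≠ +(4,4)–+(4,5)= +(4,5)–#(4,6)≠ +(4,5)–#(5,6)≠ #(4,6)–#(5,6)=  → 4/6 unlike.
Row 5: #(5,6)–#(6,6)= #(5,6)–#(6,5)=  → 0/2 unlike.
Row 6: #(6,2)–#(6,3)= #(6,2)–+(7,2)≠ #(6,2)–#(7,3)= #(6,2)–+(7,1)≠ #(6,3)–#(7,3)= #(6,3)–+(7,4)≠ #(6,3)–+(7,2)≠ #(6,5)–#(6,6)= #(6,5)–+(7,4)≠  → 5/9 unlike.
Row 7: +(7,1)–+(7,2)= +(7,2)–#(7,3)≠ #(7,3)–+(7,4)≠  → 2/3 unlike.
Total adjacent occupied pairs: 43; unlike-type pairs: 20.

20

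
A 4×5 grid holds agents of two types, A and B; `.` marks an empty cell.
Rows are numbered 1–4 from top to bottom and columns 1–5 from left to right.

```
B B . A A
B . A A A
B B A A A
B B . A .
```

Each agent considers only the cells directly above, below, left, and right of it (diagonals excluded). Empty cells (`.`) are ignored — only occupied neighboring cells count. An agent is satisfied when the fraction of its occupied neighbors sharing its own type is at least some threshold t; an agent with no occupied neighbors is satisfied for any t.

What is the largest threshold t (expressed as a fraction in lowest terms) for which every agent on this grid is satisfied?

(1,1)B 2/2
(1,2)B 1/1
(1,4)A 2/2
(1,5)A 2/2
(2,1)B 2/2
(2,3)A 2/2
(2,4)A 4/4
(2,5)A 3/3
(3,1)B 3/3
(3,2)B 2/3
(3,3)A 2/3
(3,4)A 4/4
(3,5)A 2/2
(4,1)B 2/2
(4,2)B 2/2
(4,4)A 1/1
The smallest same-type fraction is 2/3 at (3,2), which reduces to 2/3. Any threshold above that leaves this agent unsatisfied.

2/3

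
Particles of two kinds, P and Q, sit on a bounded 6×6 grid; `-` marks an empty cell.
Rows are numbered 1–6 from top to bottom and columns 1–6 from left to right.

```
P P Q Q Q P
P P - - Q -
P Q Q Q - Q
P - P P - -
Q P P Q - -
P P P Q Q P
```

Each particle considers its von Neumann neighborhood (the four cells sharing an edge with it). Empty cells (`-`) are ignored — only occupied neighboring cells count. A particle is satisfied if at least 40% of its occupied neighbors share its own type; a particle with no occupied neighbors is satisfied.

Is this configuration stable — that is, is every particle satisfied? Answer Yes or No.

(1,1)P 2/2 satisfied
(1,2)P 2/3 satisfied
(1,3)Q 1/2 satisfied
(1,4)Q 2/2 satisfied
(1,5)Q 2/3 satisfied
(1,6)P 0/1 not
(2,1)P 3/3 satisfied
(2,2)P 2/3 satisfied
(2,5)Q 1/1 satisfied
(3,1)P 2/3 satisfied
(3,2)Q 1/3 not
(3,3)Q 2/3 satisfied
(3,4)Q 1/2 satisfied
(3,6)Q 0/0 satisfied
(4,1)P 1/2 satisfied
(4,3)P 2/3 satisfied
(4,4)P 1/3 not
(5,1)Q 0/3 not
(5,2)P 2/3 satisfied
(5,3)P 3/4 satisfied
(5,4)Q 1/3 not
(6,1)P 1/2 satisfied
(6,2)P 3/3 satisfied
(6,3)P 2/3 satisfied
(6,4)Q 2/3 satisfied
(6,5)Q 1/2 satisfied
(6,6)P 0/1 not
For instance (1,6) has only 0/1 same-type neighbors, below 2/5.

No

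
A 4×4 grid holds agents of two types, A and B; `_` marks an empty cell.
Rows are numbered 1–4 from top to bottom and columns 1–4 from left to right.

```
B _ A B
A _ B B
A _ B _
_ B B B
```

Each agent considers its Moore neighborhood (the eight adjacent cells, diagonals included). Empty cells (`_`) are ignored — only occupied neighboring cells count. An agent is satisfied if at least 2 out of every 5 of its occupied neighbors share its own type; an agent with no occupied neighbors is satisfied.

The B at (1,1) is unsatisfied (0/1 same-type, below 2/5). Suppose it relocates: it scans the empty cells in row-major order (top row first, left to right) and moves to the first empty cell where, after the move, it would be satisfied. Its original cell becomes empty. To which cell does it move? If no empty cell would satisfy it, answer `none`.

Vacating (1,1). Empty cells in order:
  (1,2): 1/3 same-type → still unsatisfied.
  (2,2): 2/5 same-type → satisfied — stop here.

(2,2)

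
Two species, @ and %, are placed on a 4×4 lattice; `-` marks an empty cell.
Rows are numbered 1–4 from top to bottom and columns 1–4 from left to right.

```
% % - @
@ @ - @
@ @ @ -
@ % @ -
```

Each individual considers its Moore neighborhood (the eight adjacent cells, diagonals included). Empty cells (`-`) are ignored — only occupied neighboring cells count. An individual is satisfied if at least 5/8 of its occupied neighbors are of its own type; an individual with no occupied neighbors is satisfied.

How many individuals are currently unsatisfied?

4

(1,1)% 1/3 ✗
(1,2)% 1/3 ✗
(1,4)@ 1/1 ✓
(2,1)@ 3/5 ✗
(2,2)@ 4/6 ✓
(2,4)@ 2/2 ✓
(3,1)@ 4/5 ✓
(3,2)@ 6/7 ✓
(3,3)@ 4/5 ✓
(4,1)@ 2/3 ✓
(4,2)% 0/5 ✗
(4,3)@ 2/3 ✓
Unsatisfied: (1,1), (1,2), (2,1), (4,2) — 4 in total.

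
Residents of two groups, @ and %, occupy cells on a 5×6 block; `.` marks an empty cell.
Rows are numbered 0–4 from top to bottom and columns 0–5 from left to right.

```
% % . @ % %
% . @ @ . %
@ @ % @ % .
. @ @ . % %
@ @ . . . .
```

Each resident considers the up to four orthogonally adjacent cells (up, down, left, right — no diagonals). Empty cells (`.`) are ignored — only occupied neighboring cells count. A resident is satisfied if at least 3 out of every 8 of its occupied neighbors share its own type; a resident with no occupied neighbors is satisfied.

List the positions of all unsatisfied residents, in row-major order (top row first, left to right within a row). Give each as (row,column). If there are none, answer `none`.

(0,0)% 2/2 ✓
(0,1)% 1/1 ✓
(0,3)@ 1/2 ✓
(0,4)% 1/2 ✓
(0,5)% 2/2 ✓
(1,0)% 1/2 ✓
(1,2)@ 1/2 ✓
(1,3)@ 3/3 ✓
(1,5)% 1/1 ✓
(2,0)@ 1/2 ✓
(2,1)@ 2/3 ✓
(2,2)% 0/4 ✗
(2,3)@ 1/3 ✗
(2,4)% 1/2 ✓
(3,1)@ 3/3 ✓
(3,2)@ 1/2 ✓
(3,4)% 2/2 ✓
(3,5)% 1/1 ✓
(4,0)@ 1/1 ✓
(4,1)@ 2/2 ✓

(2,2), (2,3)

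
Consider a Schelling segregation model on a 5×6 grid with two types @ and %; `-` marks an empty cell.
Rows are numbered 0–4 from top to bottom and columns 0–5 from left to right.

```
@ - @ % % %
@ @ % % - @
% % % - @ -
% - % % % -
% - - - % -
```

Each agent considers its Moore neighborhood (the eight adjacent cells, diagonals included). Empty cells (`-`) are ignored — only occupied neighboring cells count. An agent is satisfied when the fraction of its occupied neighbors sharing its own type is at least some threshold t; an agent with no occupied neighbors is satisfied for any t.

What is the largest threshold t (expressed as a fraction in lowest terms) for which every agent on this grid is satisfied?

Row 0: (0,0)@ 2/2 · (0,2)@ 1/4 · (0,3)% 3/4 · (0,4)% 3/4 · (0,5)% 1/2
Row 1: (1,0)@ 2/4 · (1,1)@ 3/7 · (1,2)% 4/6 · (1,3)% 4/6 · (1,5)@ 1/3
Row 2: (2,0)% 2/4 · (2,1)% 5/7 · (2,2)% 5/6 · (2,4)@ 1/4
Row 3: (3,0)% 3/3 · (3,2)% 3/3 · (3,3)% 4/5 · (3,4)% 2/3
Row 4: (4,0)% 1/1 · (4,4)% 2/2
The smallest same-type fraction is 1/4 at (0,2), which reduces to 1/4. Any threshold above that leaves this agent unsatisfied.

1/4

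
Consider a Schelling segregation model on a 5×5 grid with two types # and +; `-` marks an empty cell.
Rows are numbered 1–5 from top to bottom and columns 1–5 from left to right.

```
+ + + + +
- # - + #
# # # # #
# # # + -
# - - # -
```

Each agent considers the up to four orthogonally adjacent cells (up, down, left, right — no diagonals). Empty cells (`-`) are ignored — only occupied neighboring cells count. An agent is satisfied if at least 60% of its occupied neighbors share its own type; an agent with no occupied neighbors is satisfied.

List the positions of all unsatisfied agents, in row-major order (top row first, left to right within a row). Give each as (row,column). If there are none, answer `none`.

Row 1: (1,1)+ 1/1 ok · (1,2)+ 2/3 ok · (1,3)+ 2/2 ok · (1,4)+ 3/3 ok · (1,5)+ 1/2 unhappy
Row 2: (2,2)# 1/2 unhappy · (2,4)+ 1/3 unhappy · (2,5)# 1/3 unhappy
Row 3: (3,1)# 2/2 ok · (3,2)# 4/4 ok · (3,3)# 3/3 ok · (3,4)# 2/4 unhappy · (3,5)# 2/2 ok
Row 4: (4,1)# 3/3 ok · (4,2)# 3/3 ok · (4,3)# 2/3 ok · (4,4)+ 0/3 unhappy
Row 5: (5,1)# 1/1 ok · (5,4)# 0/1 unhappy

(1,5), (2,2), (2,4), (2,5), (3,4), (4,4), (5,4)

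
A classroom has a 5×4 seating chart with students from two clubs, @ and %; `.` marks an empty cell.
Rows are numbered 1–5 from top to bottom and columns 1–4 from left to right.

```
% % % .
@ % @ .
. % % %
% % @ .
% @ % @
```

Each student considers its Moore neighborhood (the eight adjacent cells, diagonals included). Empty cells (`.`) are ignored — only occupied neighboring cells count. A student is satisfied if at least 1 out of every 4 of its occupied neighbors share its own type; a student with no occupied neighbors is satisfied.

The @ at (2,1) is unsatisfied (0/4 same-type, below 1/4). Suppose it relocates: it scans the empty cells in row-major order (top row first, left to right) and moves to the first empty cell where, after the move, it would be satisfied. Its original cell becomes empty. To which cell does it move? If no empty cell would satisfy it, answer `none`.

Vacating (2,1). Empty cells in order:
  (1,4): 1/2 same-type → satisfied — stop here.

(1,4)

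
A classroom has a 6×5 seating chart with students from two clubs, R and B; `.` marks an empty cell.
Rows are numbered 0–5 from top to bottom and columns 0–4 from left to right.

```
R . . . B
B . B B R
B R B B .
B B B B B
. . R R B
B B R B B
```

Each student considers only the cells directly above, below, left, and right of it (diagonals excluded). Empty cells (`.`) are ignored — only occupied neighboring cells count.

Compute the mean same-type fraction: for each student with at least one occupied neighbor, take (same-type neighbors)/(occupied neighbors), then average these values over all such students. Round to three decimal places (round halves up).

Row 0: (0,0)R 0/1 · (0,4)B 0/1
Row 1: (1,0)B 1/2 · (1,2)B 2/2 · (1,3)B 2/3 · (1,4)R 0/2
Row 2: (2,0)B 2/3 · (2,1)R 0/3 · (2,2)B 3/4 · (2,3)B 3/3
Row 3: (3,0)B 2/2 · (3,1)B 2/3 · (3,2)B 3/4 · (3,3)B 3/4 · (3,4)B 2/2
Row 4: (4,2)R 2/3 · (4,3)R 1/4 · (4,4)B 2/3
Row 5: (5,0)B 1/1 · (5,1)B 1/2 · (5,2)R 1/3 · (5,3)B 1/3 · (5,4)B 2/2
Sum over 23 students: 0/1 + 0/1 + 1/2 + 2/2 + 2/3 + 0/2 + 2/3 + 0/3 + 3/4 + 3/3 + 2/2 + 2/3 + 3/4 + 3/4 + 2/2 + 2/3 + 1/4 + 2/3 + 1/1 + 1/2 + 1/3 + 1/3 + 2/2 = 27/2; mean = 27/2 ÷ 23 = 27/46 = 0.586956… → 0.587.

0.587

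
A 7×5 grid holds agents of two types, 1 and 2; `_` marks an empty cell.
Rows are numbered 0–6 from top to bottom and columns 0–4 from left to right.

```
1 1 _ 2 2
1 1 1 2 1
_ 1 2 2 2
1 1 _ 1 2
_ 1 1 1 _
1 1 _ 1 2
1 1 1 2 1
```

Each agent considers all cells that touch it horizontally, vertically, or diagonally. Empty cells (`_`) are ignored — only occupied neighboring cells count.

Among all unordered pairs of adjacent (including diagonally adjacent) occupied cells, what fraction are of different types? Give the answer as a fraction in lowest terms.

23/70

Scan each occupied cell's neighbors to the right and below (and the two forward diagonals) so each pair is counted once.
Row 0: 1(0,0)–1(0,1)= 1(0,0)–1(1,0)= 1(0,0)–1(1,1)= 1(0,1)–1(1,1)= 1(0,1)–1(1,2)= 1(0,1)–1(1,0)= 2(0,3)–2(0,4)= 2(0,3)–2(1,3)= 2(0,3)–1(1,4)≠ 2(0,3)–1(1,2)≠ 2(0,4)–1(1,4)≠ 2(0,4)–2(1,3)=  → 3/12 unlike.
Row 1: 1(1,0)–1(1,1)= 1(1,0)–1(2,1)= 1(1,1)–1(1,2)= 1(1,1)–1(2,1)= 1(1,1)–2(2,2)≠ 1(1,2)–2(1,3)≠ 1(1,2)–2(2,2)≠ 1(1,2)–2(2,3)≠ 1(1,2)–1(2,1)= 2(1,3)–1(1,4)≠ 2(1,3)–2(2,3)= 2(1,3)–2(2,4)= 2(1,3)–2(2,2)= 1(1,4)–2(2,4)≠ 1(1,4)–2(2,3)≠  → 7/15 unlike.
Row 2: 1(2,1)–2(2,2)≠ 1(2,1)–1(3,1)= 1(2,1)–1(3,0)= 2(2,2)–2(2,3)= 2(2,2)–1(3,3)≠ 2(2,2)–1(3,1)≠ 2(2,3)–2(2,4)= 2(2,3)–1(3,3)≠ 2(2,3)–2(3,4)= 2(2,4)–2(3,4)= 2(2,4)–1(3,3)≠  → 5/11 unlike.
Row 3: 1(3,0)–1(3,1)= 1(3,0)–1(4,1)= 1(3,1)–1(4,1)= 1(3,1)–1(4,2)= 1(3,3)–2(3,4)≠ 1(3,3)–1(4,3)= 1(3,3)–1(4,2)= 2(3,4)–1(4,3)≠  → 2/8 unlike.
Row 4: 1(4,1)–1(4,2)= 1(4,1)–1(5,1)= 1(4,1)–1(5,0)= 1(4,2)–1(4,3)= 1(4,2)–1(5,3)= 1(4,2)–1(5,1)= 1(4,3)–1(5,3)= 1(4,3)–2(5,4)≠  → 1/8 unlike.
Row 5: 1(5,0)–1(5,1)= 1(5,0)–1(6,0)= 1(5,0)–1(6,1)= 1(5,1)–1(6,1)= 1(5,1)–1(6,2)= 1(5,1)–1(6,0)= 1(5,3)–2(5,4)≠ 1(5,3)–2(6,3)≠ 1(5,3)–1(6,4)= 1(5,3)–1(6,2)= 2(5,4)–1(6,4)≠ 2(5,4)–2(6,3)=  → 3/12 unlike.
Row 6: 1(6,0)–1(6,1)= 1(6,1)–1(6,2)= 1(6,2)–2(6,3)≠ 2(6,3)–1(6,4)≠  → 2/4 unlike.
Total adjacent occupied pairs: 70; unlike-type pairs: 23.
23/70 is already in lowest terms.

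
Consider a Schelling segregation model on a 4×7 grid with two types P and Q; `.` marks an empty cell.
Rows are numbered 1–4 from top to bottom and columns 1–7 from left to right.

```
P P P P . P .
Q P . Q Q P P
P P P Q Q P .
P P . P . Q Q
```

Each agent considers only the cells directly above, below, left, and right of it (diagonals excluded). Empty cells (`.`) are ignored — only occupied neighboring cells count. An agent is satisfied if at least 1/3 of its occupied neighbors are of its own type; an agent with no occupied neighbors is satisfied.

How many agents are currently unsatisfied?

(1,1)P 1/2 ✓
(1,2)P 3/3 ✓
(1,3)P 2/2 ✓
(1,4)P 1/2 ✓
(1,6)P 1/1 ✓
(2,1)Q 0/3 ✗
(2,2)P 2/3 ✓
(2,4)Q 2/3 ✓
(2,5)Q 2/3 ✓
(2,6)P 3/4 ✓
(2,7)P 1/1 ✓
(3,1)P 2/3 ✓
(3,2)P 4/4 ✓
(3,3)P 1/2 ✓
(3,4)Q 2/4 ✓
(3,5)Q 2/3 ✓
(3,6)P 1/3 ✓
(4,1)P 2/2 ✓
(4,2)P 2/2 ✓
(4,4)P 0/1 ✗
(4,6)Q 1/2 ✓
(4,7)Q 1/1 ✓
Unsatisfied: (2,1), (4,4) — 2 in total.

2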